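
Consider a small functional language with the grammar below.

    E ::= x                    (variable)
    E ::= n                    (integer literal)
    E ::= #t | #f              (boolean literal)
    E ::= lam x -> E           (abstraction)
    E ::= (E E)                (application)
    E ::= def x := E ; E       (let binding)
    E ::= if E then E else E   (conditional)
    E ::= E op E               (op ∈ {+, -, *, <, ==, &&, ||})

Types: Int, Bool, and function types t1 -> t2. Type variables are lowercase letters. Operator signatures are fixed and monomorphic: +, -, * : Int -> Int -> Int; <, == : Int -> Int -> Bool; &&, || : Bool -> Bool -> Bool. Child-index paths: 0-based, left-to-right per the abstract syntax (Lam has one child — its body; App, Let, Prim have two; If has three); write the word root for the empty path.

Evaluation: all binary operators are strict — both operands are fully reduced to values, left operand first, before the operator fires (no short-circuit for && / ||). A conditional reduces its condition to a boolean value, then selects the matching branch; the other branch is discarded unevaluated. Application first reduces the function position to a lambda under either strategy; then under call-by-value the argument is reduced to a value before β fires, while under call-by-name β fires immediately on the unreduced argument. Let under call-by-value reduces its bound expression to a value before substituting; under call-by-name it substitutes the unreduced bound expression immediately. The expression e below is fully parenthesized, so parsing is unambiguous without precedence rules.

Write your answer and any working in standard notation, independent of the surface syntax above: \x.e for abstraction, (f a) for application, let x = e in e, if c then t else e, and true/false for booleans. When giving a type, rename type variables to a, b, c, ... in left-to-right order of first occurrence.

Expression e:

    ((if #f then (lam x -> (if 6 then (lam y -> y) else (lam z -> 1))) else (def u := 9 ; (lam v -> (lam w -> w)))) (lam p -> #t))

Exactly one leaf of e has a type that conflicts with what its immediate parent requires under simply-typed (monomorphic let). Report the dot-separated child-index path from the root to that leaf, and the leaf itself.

Answer: 0.1.0.0 : 6

Trace:
  unify Bool ~ Bool
  unify Int ~ Bool
  FAIL: mismatch Int ~ Bool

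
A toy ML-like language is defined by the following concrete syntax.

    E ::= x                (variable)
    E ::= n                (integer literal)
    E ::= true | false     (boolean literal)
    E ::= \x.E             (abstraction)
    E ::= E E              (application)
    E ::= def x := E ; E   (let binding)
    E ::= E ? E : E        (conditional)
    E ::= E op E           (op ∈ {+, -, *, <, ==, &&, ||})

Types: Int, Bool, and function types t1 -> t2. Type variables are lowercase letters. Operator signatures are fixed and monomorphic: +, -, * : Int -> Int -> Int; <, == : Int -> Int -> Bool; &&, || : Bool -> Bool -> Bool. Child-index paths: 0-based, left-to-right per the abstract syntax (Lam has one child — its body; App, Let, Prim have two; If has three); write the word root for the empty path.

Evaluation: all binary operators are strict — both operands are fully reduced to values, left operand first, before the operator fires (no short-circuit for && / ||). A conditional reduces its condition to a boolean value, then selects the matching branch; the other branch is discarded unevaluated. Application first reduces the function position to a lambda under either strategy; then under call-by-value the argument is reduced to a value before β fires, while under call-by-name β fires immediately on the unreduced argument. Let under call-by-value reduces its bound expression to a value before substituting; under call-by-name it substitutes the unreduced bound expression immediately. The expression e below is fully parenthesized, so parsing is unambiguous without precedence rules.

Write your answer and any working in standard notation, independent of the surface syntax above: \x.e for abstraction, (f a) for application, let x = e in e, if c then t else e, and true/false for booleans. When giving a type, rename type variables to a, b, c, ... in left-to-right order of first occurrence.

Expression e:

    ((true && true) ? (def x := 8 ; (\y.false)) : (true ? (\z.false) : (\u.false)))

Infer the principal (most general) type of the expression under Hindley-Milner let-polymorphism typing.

Derivation:
  unify Bool ~ Bool
  unify Bool ~ Bool
  unify Bool ~ Bool
let x : Int
\y._ : a -> Bool
  unify Bool ~ Bool
\z._ : b -> Bool
\u._ : c -> Bool
  unify b -> Bool ~ c -> Bool
  unify b ~ c
  unify Bool ~ Bool
  unify a -> Bool ~ c -> Bool
  unify a ~ c
  unify Bool ~ Bool

Answer: a -> Bool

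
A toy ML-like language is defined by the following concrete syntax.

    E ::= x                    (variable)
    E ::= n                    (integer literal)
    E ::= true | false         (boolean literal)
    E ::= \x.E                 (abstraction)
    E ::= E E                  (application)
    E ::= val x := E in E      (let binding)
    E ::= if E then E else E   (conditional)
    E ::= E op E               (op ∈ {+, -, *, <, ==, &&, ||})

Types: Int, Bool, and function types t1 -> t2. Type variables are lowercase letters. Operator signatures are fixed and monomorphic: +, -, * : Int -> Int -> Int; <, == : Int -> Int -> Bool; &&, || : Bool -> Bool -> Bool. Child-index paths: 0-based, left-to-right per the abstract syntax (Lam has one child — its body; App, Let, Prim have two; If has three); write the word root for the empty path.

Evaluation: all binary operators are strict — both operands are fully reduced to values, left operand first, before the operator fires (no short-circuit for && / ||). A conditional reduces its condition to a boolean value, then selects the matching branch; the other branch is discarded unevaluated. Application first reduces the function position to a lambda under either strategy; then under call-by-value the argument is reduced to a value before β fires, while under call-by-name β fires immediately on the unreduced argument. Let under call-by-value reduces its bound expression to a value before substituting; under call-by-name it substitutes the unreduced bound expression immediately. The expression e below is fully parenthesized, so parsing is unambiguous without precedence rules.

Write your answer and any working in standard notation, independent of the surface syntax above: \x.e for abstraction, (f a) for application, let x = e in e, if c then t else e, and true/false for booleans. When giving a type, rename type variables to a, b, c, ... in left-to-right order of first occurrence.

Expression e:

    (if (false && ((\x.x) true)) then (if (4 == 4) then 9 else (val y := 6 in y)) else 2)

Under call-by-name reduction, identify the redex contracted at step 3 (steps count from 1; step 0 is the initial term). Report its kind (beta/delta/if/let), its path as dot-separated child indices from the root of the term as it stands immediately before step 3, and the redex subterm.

Trace:
step 0: (if (false && ((\x.x) true)) then (if (4 == 4) then 9 else (let y = 6 in y)) else 2)
step 1: [beta@0.1] (if (false && true) then (if (4 == 4) then 9 else (let y = 6 in y)) else 2)
step 2: [delta@0] (if false then (if (4 == 4) then 9 else (let y = 6 in y)) else 2)
step 3: [if@root] 2

Answer: if at root : (if false then (if (4 == 4) then 9 else (let y = 6 in y)) else 2)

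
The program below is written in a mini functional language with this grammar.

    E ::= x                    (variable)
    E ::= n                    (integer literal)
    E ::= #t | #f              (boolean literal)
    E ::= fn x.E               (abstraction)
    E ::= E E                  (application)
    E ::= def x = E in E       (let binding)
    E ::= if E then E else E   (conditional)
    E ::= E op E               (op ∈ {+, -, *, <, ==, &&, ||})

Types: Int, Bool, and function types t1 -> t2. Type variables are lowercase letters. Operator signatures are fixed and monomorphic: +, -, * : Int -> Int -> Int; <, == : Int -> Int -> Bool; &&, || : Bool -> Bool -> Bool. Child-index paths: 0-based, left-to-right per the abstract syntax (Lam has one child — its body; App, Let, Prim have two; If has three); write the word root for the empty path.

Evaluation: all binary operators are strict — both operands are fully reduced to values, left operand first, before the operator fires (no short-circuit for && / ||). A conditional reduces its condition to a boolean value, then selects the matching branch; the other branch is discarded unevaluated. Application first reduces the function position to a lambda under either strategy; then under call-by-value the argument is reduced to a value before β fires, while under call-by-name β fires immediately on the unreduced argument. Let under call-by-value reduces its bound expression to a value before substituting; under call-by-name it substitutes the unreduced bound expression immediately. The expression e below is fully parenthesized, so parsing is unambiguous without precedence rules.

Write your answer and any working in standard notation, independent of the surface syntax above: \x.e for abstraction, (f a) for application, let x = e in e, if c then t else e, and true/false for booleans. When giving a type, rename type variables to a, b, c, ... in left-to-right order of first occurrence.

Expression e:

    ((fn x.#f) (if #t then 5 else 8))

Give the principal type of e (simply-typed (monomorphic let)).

Answer: Bool

Trace:
\x._ : a -> Bool
  unify Bool ~ Bool
  unify Int ~ Int
  unify a -> Bool ~ Int -> b
  unify a ~ Int
  unify Bool ~ b
_ _ : Bool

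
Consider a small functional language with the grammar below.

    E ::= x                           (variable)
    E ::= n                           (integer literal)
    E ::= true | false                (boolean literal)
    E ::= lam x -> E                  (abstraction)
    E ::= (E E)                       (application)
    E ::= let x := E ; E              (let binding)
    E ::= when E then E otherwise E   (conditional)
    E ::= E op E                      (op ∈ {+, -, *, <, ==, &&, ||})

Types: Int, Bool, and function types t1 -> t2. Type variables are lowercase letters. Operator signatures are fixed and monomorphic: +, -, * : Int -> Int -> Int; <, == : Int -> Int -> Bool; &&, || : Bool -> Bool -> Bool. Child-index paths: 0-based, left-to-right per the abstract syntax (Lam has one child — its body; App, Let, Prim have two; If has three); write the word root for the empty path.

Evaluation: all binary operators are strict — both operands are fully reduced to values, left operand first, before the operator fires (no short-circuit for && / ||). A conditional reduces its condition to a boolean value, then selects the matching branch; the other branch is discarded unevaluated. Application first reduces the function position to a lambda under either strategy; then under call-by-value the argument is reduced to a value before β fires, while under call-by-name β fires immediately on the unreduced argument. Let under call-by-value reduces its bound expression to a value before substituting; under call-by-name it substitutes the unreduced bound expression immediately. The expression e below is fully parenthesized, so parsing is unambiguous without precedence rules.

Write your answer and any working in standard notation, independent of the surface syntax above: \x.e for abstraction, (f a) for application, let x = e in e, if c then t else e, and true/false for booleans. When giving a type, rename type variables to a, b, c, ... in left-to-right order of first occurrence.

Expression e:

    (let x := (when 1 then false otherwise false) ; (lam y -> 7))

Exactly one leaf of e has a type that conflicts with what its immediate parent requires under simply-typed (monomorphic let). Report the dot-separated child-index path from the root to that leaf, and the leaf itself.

Working:
  unify Int ~ Bool
  FAIL: mismatch Int ~ Bool

Answer: 0.0 : 1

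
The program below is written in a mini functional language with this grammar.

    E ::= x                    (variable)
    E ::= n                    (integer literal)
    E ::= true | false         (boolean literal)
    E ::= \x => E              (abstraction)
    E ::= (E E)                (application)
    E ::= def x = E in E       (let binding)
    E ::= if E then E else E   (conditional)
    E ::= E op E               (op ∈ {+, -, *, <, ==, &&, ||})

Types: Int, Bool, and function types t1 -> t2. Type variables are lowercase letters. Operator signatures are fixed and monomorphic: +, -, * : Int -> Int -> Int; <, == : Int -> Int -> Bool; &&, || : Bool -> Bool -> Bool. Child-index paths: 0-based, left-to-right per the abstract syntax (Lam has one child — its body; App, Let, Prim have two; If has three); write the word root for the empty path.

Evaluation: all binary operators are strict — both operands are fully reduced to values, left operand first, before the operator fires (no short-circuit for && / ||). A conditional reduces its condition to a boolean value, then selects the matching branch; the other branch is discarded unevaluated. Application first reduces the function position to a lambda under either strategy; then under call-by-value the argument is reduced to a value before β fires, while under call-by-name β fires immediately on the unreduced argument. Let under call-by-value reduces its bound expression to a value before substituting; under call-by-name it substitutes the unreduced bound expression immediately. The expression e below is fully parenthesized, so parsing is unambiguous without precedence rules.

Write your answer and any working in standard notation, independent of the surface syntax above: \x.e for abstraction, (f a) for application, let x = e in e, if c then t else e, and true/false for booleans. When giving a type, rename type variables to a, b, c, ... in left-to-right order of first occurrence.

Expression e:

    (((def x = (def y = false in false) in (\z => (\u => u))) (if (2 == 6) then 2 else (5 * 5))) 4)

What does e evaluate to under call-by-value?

Derivation:
step 0: (((let x = (let y = false in false) in (\z.(\u.u))) (if (2 == 6) then 2 else (5 * 5))) 4)
step 1: [let@0.0.0] (((let x = false in (\z.(\u.u))) (if (2 == 6) then 2 else (5 * 5))) 4)
step 2: [let@0.0] (((\z.(\u.u)) (if (2 == 6) then 2 else (5 * 5))) 4)
step 3: [delta@0.1.0] (((\z.(\u.u)) (if false then 2 else (5 * 5))) 4)
step 4: [if@0.1] (((\z.(\u.u)) (5 * 5)) 4)
step 5: [delta@0.1] (((\z.(\u.u)) 25) 4)
step 6: [beta@0] ((\u.u) 4)
step 7: [beta@root] 4

Answer: 4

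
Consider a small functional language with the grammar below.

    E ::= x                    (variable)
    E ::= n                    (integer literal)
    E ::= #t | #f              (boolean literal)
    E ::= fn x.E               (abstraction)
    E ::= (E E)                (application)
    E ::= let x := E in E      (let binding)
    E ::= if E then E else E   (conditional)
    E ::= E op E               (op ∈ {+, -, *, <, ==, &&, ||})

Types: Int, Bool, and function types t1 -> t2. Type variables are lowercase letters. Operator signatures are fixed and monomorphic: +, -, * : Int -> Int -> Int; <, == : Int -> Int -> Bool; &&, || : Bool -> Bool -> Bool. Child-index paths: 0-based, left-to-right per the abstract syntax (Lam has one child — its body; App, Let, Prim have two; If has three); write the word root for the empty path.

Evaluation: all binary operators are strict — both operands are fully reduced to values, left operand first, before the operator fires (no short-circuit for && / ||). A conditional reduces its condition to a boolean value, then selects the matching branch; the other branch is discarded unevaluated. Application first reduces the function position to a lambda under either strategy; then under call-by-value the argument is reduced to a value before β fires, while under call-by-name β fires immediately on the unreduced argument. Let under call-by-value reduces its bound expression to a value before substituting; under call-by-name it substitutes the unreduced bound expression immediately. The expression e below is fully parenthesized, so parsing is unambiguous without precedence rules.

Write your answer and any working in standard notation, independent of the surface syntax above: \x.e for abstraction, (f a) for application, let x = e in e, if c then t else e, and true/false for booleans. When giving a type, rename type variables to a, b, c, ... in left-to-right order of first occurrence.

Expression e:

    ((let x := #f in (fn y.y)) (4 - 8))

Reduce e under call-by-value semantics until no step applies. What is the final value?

Trace:
step 0: ((let x = false in (\y.y)) (4 - 8))
step 1: [let@0] ((\y.y) (4 - 8))
step 2: [delta@1] ((\y.y) -4)
step 3: [beta@root] -4

Answer: -4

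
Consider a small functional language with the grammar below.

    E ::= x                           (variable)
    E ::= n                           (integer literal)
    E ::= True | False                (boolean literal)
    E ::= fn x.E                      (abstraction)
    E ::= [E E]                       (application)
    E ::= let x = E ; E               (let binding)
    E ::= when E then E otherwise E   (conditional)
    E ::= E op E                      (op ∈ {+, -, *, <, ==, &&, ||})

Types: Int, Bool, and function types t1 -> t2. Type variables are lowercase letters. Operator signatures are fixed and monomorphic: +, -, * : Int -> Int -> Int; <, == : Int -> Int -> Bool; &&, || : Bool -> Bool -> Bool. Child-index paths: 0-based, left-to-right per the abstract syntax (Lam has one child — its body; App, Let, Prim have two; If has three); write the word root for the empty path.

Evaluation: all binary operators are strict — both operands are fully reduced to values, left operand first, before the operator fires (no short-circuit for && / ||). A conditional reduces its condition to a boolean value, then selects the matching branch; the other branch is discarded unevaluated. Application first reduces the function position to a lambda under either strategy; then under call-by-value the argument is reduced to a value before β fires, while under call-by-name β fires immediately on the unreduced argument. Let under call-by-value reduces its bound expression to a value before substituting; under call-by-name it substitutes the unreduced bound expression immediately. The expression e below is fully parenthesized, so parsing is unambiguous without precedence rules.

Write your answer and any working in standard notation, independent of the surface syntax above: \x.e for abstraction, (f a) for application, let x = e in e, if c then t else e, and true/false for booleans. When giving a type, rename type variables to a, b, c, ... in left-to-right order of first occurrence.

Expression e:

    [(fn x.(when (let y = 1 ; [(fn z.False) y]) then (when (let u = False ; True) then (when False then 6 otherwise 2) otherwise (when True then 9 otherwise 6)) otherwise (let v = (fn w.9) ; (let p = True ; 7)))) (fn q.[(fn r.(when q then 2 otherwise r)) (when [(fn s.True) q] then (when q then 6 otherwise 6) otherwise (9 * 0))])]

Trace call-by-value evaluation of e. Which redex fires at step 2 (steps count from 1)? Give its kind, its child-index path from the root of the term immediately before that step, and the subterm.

Answer: let at 0 : (let y = 1 in ((\z.false) y))

Trace:
step 0: ((\x.(if (let y = 1 in ((\z.false) y)) then (if (let u = false in true) then (if false then 6 else 2) else (if true then 9 else 6)) else (let v = (\w.9) in (let p = true in 7)))) (\q.((\r.(if q then 2 else r)) (if ((\s.true) q) then (if q then 6 else 6) else (9 * 0)))))
step 1: [beta@root] (if (let y = 1 in ((\z.false) y)) then (if (let u = false in true) then (if false then 6 else 2) else (if true then 9 else 6)) else (let v = (\w.9) in (let p = true in 7)))
step 2: [let@0] (if ((\z.false) 1) then (if (let u = false in true) then (if false then 6 else 2) else (if true then 9 else 6)) else (let v = (\w.9) in (let p = true in 7)))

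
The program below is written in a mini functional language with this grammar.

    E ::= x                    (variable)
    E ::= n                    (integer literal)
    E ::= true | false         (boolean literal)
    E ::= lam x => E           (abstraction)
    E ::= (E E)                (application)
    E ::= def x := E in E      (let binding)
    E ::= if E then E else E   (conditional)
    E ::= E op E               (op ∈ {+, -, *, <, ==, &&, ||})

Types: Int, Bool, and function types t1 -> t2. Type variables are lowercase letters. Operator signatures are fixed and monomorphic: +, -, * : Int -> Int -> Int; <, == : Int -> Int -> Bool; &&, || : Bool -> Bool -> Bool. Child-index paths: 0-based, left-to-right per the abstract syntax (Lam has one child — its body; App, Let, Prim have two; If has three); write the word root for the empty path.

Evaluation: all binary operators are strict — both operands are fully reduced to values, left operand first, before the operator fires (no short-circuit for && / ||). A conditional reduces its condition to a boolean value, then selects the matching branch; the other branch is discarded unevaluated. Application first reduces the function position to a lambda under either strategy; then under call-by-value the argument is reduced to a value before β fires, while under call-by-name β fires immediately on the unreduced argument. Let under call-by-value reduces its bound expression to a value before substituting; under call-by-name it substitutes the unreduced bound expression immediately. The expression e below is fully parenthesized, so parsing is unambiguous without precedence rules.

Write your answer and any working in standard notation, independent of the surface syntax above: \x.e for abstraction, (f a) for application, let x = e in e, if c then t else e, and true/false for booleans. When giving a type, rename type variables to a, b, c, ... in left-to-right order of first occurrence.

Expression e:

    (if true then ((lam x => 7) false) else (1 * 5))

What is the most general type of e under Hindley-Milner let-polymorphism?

Working:
  unify Bool ~ Bool
\x._ : a -> Int
  unify a -> Int ~ Bool -> b
  unify a ~ Bool
  unify Int ~ b
_ _ : Int
  unify Int ~ Int
  unify Int ~ Int
  unify Int ~ Int

Answer: Int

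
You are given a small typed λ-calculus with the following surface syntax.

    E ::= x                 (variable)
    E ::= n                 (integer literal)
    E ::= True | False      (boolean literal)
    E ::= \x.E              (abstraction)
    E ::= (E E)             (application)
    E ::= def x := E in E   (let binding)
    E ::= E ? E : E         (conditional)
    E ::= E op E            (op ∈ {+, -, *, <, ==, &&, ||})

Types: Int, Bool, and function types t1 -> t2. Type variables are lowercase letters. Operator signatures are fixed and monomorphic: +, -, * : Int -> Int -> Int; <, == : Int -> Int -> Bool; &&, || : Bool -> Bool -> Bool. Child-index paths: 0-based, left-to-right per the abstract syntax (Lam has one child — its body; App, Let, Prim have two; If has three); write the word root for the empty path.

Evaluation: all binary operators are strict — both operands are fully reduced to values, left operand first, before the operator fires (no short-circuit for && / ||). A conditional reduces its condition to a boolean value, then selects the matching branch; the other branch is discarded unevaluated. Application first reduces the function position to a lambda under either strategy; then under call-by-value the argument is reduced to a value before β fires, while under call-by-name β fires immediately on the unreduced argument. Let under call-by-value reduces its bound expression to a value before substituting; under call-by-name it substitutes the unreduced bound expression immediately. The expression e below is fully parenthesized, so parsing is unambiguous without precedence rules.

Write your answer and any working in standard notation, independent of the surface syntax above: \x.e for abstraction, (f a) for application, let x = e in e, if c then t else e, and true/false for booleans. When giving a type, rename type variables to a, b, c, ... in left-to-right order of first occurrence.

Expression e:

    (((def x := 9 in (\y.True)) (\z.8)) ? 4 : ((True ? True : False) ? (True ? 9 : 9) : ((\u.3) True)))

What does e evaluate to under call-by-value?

Derivation:
step 0: (if ((let x = 9 in (\y.true)) (\z.8)) then 4 else (if (if true then true else false) then (if true then 9 else 9) else ((\u.3) true)))
step 1: [let@0.0] (if ((\y.true) (\z.8)) then 4 else (if (if true then true else false) then (if true then 9 else 9) else ((\u.3) true)))
step 2: [beta@0] (if true then 4 else (if (if true then true else false) then (if true then 9 else 9) else ((\u.3) true)))
step 3: [if@root] 4

Answer: 4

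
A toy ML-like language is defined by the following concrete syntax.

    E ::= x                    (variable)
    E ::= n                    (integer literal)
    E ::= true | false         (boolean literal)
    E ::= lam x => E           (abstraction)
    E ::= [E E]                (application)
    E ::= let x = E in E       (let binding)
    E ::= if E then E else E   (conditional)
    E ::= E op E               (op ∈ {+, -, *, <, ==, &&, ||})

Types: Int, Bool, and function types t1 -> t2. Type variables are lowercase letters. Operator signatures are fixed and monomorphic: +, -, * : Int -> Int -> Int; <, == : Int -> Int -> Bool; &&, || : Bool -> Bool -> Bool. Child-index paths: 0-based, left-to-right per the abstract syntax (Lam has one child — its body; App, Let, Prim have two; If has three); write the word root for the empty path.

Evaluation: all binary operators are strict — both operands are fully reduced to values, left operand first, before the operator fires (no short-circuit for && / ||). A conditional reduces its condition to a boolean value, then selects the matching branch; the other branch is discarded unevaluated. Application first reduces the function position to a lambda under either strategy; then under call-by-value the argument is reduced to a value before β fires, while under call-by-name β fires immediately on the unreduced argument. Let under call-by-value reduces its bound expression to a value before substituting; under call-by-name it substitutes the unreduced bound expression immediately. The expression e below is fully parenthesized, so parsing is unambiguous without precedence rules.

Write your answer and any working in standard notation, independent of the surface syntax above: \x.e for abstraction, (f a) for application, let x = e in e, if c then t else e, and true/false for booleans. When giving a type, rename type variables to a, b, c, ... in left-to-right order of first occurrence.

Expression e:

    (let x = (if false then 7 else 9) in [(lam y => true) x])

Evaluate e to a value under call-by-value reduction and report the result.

Answer: true

Derivation:
step 0: (let x = (if false then 7 else 9) in ((\y.true) x))
step 1: [if@0] (let x = 9 in ((\y.true) x))
step 2: [let@root] ((\y.true) 9)
step 3: [beta@root] true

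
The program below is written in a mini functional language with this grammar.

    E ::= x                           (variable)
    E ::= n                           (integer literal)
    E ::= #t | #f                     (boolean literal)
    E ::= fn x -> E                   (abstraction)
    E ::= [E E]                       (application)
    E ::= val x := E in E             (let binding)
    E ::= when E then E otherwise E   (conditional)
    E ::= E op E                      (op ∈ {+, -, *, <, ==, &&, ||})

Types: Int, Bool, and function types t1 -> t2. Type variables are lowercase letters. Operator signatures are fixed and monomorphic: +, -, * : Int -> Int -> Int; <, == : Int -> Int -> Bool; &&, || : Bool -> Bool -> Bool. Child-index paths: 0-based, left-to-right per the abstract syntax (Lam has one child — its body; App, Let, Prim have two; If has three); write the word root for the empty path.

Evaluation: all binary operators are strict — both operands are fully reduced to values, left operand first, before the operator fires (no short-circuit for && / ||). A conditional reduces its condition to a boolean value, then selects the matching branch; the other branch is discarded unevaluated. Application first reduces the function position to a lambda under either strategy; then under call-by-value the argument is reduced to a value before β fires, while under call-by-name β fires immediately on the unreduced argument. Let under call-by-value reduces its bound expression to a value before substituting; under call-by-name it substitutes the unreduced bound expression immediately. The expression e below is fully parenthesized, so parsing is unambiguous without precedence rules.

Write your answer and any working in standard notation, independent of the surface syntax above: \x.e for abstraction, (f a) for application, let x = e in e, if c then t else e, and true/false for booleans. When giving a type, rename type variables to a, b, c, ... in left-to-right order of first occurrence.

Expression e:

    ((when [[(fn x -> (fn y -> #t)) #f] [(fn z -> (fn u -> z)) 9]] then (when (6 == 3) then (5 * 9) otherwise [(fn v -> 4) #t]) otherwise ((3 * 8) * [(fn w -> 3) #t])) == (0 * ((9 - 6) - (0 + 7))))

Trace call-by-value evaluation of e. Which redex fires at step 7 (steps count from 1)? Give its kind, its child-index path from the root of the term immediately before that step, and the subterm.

Trace:
step 0: ((if (((\x.(\y.true)) false) ((\z.(\u.z)) 9)) then (if (6 == 3) then (5 * 9) else ((\v.4) true)) else ((3 * 8) * ((\w.3) true))) == (0 * ((9 - 6) - (0 + 7))))
step 1: [beta@0.0.0] ((if ((\y.true) ((\z.(\u.z)) 9)) then (if (6 == 3) then (5 * 9) else ((\v.4) true)) else ((3 * 8) * ((\w.3) true))) == (0 * ((9 - 6) - (0 + 7))))
step 2: [beta@0.0.1] ((if ((\y.true) (\u.9)) then (if (6 == 3) then (5 * 9) else ((\v.4) true)) else ((3 * 8) * ((\w.3) true))) == (0 * ((9 - 6) - (0 + 7))))
step 3: [beta@0.0] ((if true then (if (6 == 3) then (5 * 9) else ((\v.4) true)) else ((3 * 8) * ((\w.3) true))) == (0 * ((9 - 6) - (0 + 7))))
step 4: [if@0] ((if (6 == 3) then (5 * 9) else ((\v.4) true)) == (0 * ((9 - 6) - (0 + 7))))
step 5: [delta@0.0] ((if false then (5 * 9) else ((\v.4) true)) == (0 * ((9 - 6) - (0 + 7))))
step 6: [if@0] (((\v.4) true) == (0 * ((9 - 6) - (0 + 7))))
step 7: [beta@0] (4 == (0 * ((9 - 6) - (0 + 7))))

Answer: beta at 0 : ((\v.4) true)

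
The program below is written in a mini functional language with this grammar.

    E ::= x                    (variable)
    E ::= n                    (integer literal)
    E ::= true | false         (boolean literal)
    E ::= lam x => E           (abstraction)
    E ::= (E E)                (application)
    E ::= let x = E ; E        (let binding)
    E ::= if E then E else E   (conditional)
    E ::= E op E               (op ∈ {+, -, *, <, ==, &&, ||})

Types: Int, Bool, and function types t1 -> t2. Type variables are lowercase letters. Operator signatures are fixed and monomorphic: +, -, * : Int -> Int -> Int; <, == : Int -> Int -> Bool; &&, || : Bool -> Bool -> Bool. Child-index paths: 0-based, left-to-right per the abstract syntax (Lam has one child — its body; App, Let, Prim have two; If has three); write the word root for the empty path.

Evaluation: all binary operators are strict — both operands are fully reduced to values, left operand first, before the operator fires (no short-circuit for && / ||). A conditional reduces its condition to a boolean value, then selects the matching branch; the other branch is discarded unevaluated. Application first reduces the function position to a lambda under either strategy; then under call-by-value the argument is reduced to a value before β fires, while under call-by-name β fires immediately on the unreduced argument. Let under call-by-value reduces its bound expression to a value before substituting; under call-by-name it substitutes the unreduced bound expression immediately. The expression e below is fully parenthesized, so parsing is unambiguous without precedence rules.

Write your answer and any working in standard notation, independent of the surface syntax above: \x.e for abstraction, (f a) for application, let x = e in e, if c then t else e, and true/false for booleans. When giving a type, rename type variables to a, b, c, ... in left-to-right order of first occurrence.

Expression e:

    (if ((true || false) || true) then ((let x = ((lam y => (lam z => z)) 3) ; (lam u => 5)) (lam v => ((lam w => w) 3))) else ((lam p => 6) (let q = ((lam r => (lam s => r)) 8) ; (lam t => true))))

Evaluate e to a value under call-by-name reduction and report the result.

Answer: 5

Trace:
step 0: (if ((true || false) || true) then ((let x = ((\y.(\z.z)) 3) in (\u.5)) (\v.((\w.w) 3))) else ((\p.6) (let q = ((\r.(\s.r)) 8) in (\t.true))))
step 1: [delta@0.0] (if (true || true) then ((let x = ((\y.(\z.z)) 3) in (\u.5)) (\v.((\w.w) 3))) else ((\p.6) (let q = ((\r.(\s.r)) 8) in (\t.true))))
step 2: [delta@0] (if true then ((let x = ((\y.(\z.z)) 3) in (\u.5)) (\v.((\w.w) 3))) else ((\p.6) (let q = ((\r.(\s.r)) 8) in (\t.true))))
step 3: [if@root] ((let x = ((\y.(\z.z)) 3) in (\u.5)) (\v.((\w.w) 3)))
step 4: [let@0] ((\u.5) (\v.((\w.w) 3)))
step 5: [beta@root] 5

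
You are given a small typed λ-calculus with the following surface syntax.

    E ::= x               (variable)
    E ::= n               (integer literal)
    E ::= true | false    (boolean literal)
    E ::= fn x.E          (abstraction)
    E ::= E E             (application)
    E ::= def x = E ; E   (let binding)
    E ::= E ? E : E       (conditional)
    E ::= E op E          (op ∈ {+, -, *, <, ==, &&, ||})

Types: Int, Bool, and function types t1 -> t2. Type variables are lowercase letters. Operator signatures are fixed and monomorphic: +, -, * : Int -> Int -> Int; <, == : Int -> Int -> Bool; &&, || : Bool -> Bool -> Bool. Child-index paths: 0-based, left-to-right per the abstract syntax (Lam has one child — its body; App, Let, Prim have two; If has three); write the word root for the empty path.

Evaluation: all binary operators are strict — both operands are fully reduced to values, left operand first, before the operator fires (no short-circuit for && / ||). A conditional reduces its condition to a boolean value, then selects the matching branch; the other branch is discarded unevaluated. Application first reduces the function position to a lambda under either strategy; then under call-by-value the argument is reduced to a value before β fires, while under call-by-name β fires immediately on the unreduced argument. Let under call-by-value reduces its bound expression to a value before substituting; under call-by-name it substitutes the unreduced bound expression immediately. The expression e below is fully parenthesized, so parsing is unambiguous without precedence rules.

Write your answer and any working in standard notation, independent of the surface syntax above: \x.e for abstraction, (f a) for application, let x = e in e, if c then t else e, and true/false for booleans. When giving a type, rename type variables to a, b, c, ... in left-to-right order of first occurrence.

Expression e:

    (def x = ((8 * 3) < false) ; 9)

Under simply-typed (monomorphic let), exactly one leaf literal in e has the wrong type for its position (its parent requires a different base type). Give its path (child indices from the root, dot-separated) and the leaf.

Working:
  unify Int ~ Int
  unify Int ~ Int
  unify Int ~ Int
  unify Bool ~ Int
  FAIL: mismatch Bool ~ Int

Answer: 0.1 : false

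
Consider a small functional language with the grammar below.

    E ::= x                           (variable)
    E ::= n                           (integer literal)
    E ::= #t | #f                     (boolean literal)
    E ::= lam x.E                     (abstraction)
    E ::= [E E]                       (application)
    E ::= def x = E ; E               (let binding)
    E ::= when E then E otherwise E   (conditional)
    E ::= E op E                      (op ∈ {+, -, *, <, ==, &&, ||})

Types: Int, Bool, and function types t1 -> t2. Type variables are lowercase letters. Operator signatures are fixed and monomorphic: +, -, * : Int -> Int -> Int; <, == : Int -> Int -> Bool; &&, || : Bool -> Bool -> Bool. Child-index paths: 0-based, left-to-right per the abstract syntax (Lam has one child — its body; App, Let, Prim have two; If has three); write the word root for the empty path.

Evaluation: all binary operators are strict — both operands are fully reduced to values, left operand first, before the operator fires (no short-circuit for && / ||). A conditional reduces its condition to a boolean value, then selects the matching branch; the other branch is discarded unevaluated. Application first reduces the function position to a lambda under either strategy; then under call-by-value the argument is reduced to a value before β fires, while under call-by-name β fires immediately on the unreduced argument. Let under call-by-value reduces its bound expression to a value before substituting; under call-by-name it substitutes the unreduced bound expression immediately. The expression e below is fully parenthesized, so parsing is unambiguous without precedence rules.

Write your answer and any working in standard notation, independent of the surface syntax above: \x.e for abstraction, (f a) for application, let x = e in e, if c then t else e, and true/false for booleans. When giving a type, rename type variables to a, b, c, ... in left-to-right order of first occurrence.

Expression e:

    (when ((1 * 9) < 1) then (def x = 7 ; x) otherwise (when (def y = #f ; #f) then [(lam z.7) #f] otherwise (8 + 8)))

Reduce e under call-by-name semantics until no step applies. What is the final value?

Answer: 16

Derivation:
step 0: (if ((1 * 9) < 1) then (let x = 7 in x) else (if (let y = false in false) then ((\z.7) false) else (8 + 8)))
step 1: [delta@0.0] (if (9 < 1) then (let x = 7 in x) else (if (let y = false in false) then ((\z.7) false) else (8 + 8)))
step 2: [delta@0] (if false then (let x = 7 in x) else (if (let y = false in false) then ((\z.7) false) else (8 + 8)))
step 3: [if@root] (if (let y = false in false) then ((\z.7) false) else (8 + 8))
step 4: [let@0] (if false then ((\z.7) false) else (8 + 8))
step 5: [if@root] (8 + 8)
step 6: [delta@root] 16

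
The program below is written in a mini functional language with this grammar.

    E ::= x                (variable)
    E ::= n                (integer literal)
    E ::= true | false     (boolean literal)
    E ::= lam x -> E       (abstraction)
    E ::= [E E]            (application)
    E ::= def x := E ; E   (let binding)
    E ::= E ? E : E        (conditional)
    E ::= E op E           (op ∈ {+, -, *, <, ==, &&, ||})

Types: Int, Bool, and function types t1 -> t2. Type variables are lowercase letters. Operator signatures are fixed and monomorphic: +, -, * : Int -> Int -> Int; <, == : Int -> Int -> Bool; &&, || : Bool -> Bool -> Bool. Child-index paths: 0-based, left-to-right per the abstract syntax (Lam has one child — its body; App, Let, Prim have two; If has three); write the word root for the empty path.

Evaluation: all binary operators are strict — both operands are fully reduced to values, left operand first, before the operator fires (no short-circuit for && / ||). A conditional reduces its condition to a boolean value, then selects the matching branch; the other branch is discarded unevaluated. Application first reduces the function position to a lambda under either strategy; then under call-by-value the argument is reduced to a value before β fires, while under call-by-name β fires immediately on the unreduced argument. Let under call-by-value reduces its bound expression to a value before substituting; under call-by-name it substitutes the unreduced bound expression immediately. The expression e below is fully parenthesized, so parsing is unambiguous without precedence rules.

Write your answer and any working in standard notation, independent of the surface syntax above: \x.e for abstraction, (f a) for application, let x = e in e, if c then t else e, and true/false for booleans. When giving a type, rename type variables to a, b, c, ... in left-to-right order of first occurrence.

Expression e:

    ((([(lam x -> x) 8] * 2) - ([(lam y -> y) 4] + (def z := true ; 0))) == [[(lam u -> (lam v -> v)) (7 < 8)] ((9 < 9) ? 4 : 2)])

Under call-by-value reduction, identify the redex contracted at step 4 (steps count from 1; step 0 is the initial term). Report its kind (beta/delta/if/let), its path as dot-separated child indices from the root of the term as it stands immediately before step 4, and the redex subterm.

Trace:
step 0: (((((\x.x) 8) * 2) - (((\y.y) 4) + (let z = true in 0))) == (((\u.(\v.v)) (7 < 8)) (if (9 < 9) then 4 else 2)))
step 1: [beta@0.0.0] (((8 * 2) - (((\y.y) 4) + (let z = true in 0))) == (((\u.(\v.v)) (7 < 8)) (if (9 < 9) then 4 else 2)))
step 2: [delta@0.0] ((16 - (((\y.y) 4) + (let z = true in 0))) == (((\u.(\v.v)) (7 < 8)) (if (9 < 9) then 4 else 2)))
step 3: [beta@0.1.0] ((16 - (4 + (let z = true in 0))) == (((\u.(\v.v)) (7 < 8)) (if (9 < 9) then 4 else 2)))
step 4: [let@0.1.1] ((16 - (4 + 0)) == (((\u.(\v.v)) (7 < 8)) (if (9 < 9) then 4 else 2)))

Answer: let at 0.1.1 : (let z = true in 0)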